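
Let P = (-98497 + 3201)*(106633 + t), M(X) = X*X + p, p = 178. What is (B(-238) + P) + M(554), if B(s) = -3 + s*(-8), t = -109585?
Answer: 281622787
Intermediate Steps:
M(X) = 178 + X**2 (M(X) = X*X + 178 = X**2 + 178 = 178 + X**2)
B(s) = -3 - 8*s
P = 281313792 (P = (-98497 + 3201)*(106633 - 109585) = -95296*(-2952) = 281313792)
(B(-238) + P) + M(554) = ((-3 - 8*(-238)) + 281313792) + (178 + 554**2) = ((-3 + 1904) + 281313792) + (178 + 306916) = (1901 + 281313792) + 307094 = 281315693 + 307094 = 281622787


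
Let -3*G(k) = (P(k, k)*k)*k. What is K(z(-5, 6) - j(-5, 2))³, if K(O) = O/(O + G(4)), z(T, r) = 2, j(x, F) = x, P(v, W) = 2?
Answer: -9261/1331 ≈ -6.9579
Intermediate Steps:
G(k) = -2*k²/3 (G(k) = -2*k*k/3 = -2*k²/3)
K(O) = O/(-32/3 + O) (K(O) = O/(O - ⅔*4²) = O/(O - ⅔*16) = O/(O - 32/3) = O/(-32/3 + O))
K(z(-5, 6) - j(-5, 2))³ = (3*(2 - 1*(-5))/(-32 + 3*(2 - 1*(-5))))³ = (3*(2 + 5)/(-32 + 3*(2 + 5)))³ = (3*7/(-32 + 3*7))³ = (3*7/(-32 + 21))³ = (3*7/(-11))³ = (3*7*(-1/11))³ = (-21/11)³ = -9261/1331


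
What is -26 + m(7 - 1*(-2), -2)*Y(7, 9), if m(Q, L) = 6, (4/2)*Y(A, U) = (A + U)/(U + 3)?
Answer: -22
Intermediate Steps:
Y(A, U) = (A + U)/(2*(3 + U)) (Y(A, U) = ((A + U)/(U + 3))/2 = ((A + U)/(3 + U))/2 = (A + U)/(2*(3 + U)))
-26 + m(7 - 1*(-2), -2)*Y(7, 9) = -26 + 6*((7 + 9)/(2*(3 + 9))) = -26 + 6*((1/2)*16/12) = -26 + 6*((1/2)*(1/12)*16) = -26 + 6*(2/3) = -26 + 4 = -22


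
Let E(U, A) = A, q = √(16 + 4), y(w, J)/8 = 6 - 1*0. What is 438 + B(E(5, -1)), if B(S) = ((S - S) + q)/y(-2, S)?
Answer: 438 + √5/24 ≈ 438.09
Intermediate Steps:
y(w, J) = 48 (y(w, J) = 8*(6 - 1*0) = 8*(6 + 0) = 8*6 = 48)
q = 2*√5 (q = √20 = 2*√5 ≈ 4.4721)
B(S) = √5/24 (B(S) = ((S - S) + 2*√5)/48 = (0 + 2*√5)*(1/48) = (2*√5)*(1/48) = √5/24)
438 + B(E(5, -1)) = 438 + √5/24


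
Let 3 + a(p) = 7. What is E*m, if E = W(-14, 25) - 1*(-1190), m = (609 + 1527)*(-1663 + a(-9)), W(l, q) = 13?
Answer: -4262979672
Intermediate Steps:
a(p) = 4 (a(p) = -3 + 7 = 4)
m = -3543624 (m = (609 + 1527)*(-1663 + 4) = 2136*(-1659) = -3543624)
E = 1203 (E = 13 - 1*(-1190) = 13 + 1190 = 1203)
E*m = 1203*(-3543624) = -4262979672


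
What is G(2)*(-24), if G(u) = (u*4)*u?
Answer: -384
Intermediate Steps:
G(u) = 4*u**2 (G(u) = (4*u)*u = 4*u**2)
G(2)*(-24) = (4*2**2)*(-24) = (4*4)*(-24) = 16*(-24) = -384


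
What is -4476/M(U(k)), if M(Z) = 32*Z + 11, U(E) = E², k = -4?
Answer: -4476/523 ≈ -8.5583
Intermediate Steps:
M(Z) = 11 + 32*Z
-4476/M(U(k)) = -4476/(11 + 32*(-4)²) = -4476/(11 + 32*16) = -4476/(11 + 512) = -4476/523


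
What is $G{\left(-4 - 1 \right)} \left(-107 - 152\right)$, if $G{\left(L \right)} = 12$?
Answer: $-3108$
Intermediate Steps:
$G{\left(-4 - 1 \right)} \left(-107 - 152\right) = 12 \left(-107 - 152\right) = 12 \left(-259\right) = -3108$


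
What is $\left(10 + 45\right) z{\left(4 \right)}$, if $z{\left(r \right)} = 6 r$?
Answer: $1320$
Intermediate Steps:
$\left(10 + 45\right) z{\left(4 \right)} = \left(10 + 45\right) 6 \cdot 4 = 55 \cdot 24 = 1320$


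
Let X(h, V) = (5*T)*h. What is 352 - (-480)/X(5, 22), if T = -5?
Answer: 8704/25 ≈ 348.16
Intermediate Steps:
X(h, V) = -25*h (X(h, V) = (5*(-5))*h = -25*h)
352 - (-480)/X(5, 22) = 352 - (-480)/((-25*5)) = 352 - (-480)/(-125) = 352 - (-480)*(-1)/125 = 352 - 1*96/25 = 352 - 96/25 = 8704/25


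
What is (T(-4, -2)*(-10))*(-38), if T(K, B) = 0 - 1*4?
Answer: -1520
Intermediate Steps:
T(K, B) = -4 (T(K, B) = 0 - 4 = -4)
(T(-4, -2)*(-10))*(-38) = -4*(-10)*(-38) = 40*(-38) = -1520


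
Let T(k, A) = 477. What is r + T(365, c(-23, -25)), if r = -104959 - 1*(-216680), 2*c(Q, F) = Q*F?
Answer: 112198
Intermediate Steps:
c(Q, F) = F*Q/2 (c(Q, F) = (Q*F)/2 = (F*Q)/2 = F*Q/2)
r = 111721 (r = -104959 + 216680 = 111721)
r + T(365, c(-23, -25)) = 111721 + 477 = 112198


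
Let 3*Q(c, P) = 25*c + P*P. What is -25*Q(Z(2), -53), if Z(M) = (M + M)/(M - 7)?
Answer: -69725/3 ≈ -23242.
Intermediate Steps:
Z(M) = 2*M/(-7 + M) (Z(M) = (2*M)/(-7 + M) = 2*M/(-7 + M))
Q(c, P) = P²/3 + 25*c/3 (Q(c, P) = (25*c + P*P)/3 = (25*c + P²)/3 = (P² + 25*c)/3 = P²/3 + 25*c/3)
-25*Q(Z(2), -53) = -25*((⅓)*(-53)² + 25*(2*2/(-7 + 2))/3) = -25*((⅓)*2809 + 25*(2*2/(-5))/3) = -25*(2809/3 + 25*(2*2*(-⅕))/3) = -25*(2809/3 + (25/3)*(-⅘)) = -25*(2809/3 - 20/3) = -25*2789/3 = -69725/3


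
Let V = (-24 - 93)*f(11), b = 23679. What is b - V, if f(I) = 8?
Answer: 24615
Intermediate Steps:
V = -936 (V = (-24 - 93)*8 = -117*8 = -936)
b - V = 23679 - 1*(-936) = 23679 + 936 = 24615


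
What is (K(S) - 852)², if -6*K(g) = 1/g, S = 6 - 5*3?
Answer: 2116644049/2916 ≈ 7.2587e+5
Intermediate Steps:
S = -9 (S = 6 - 15 = -9)
K(g) = -1/(6*g)
(K(S) - 852)² = (-⅙/(-9) - 852)² = (-⅙*(-⅑) - 852)² = (1/54 - 852)² = (-46007/54)² = 2116644049/2916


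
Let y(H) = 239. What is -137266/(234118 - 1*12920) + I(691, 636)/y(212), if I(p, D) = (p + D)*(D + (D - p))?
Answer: 85253987926/26433161 ≈ 3225.3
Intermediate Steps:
I(p, D) = (D + p)*(-p + 2*D)
-137266/(234118 - 1*12920) + I(691, 636)/y(212) = -137266/(234118 - 1*12920) + (-1*691² + 2*636² + 636*691)/239 = -137266/(234118 - 12920) + (-1*477481 + 2*404496 + 439476)*(1/239) = -137266/221198 + (-477481 + 808992 + 439476)*(1/239) = -137266*1/221198 + 770987*(1/239) = -68633/110599 + 770987/239 = 85253987926/26433161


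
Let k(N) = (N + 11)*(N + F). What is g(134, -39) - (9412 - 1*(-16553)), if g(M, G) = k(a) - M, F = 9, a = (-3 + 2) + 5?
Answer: -25904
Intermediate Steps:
a = 4 (a = -1 + 5 = 4)
k(N) = (9 + N)*(11 + N) (k(N) = (N + 11)*(N + 9) = (11 + N)*(9 + N) = (9 + N)*(11 + N))
g(M, G) = 195 - M (g(M, G) = (99 + 4² + 20*4) - M = (99 + 16 + 80) - M = 195 - M)
g(134, -39) - (9412 - 1*(-16553)) = (195 - 1*134) - (9412 - 1*(-16553)) = (195 - 134) - (9412 + 16553) = 61 - 1*25965 = 61 - 25965 = -25904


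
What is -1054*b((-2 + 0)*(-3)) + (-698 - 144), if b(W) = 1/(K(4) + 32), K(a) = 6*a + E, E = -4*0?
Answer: -24103/28 ≈ -860.82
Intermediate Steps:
E = 0
K(a) = 6*a (K(a) = 6*a + 0 = 6*a)
b(W) = 1/56 (b(W) = 1/(6*4 + 32) = 1/(24 + 32) = 1/56)
-1054*b((-2 + 0)*(-3)) + (-698 - 144) = -1054*1/56 + (-698 - 144) = -527/28 - 842 = -24103/28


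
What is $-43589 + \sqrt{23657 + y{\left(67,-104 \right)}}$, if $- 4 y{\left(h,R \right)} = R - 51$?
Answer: $-43589 + \frac{\sqrt{94783}}{2} \approx -43435.0$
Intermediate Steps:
$y{\left(h,R \right)} = \frac{51}{4} - \frac{R}{4}$ ($y{\left(h,R \right)} = - \frac{R - 51}{4} = - \frac{-51 + R}{4} = \frac{51}{4} - \frac{R}{4}$)
$-43589 + \sqrt{23657 + y{\left(67,-104 \right)}} = -43589 + \sqrt{23657 + \left(\frac{51}{4} - -26\right)} = -43589 + \sqrt{23657 + \left(\frac{51}{4} + 26\right)} = -43589 + \sqrt{23657 + \frac{155}{4}} = -43589 + \sqrt{\frac{94783}{4}} = -43589 + \frac{\sqrt{94783}}{2}$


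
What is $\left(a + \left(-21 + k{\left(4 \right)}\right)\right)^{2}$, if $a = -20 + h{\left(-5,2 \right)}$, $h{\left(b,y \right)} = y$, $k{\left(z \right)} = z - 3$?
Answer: $1444$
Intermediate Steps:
$k{\left(z \right)} = -3 + z$
$a = -18$ ($a = -20 + 2 = -18$)
$\left(a + \left(-21 + k{\left(4 \right)}\right)\right)^{2} = \left(-18 + \left(-21 + \left(-3 + 4\right)\right)\right)^{2} = \left(-18 + \left(-21 + 1\right)\right)^{2} = \left(-18 - 20\right)^{2} = \left(-38\right)^{2} = 1444$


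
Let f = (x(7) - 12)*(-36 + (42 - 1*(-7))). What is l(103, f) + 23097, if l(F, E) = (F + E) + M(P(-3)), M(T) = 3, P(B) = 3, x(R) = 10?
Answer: 23177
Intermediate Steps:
f = -26 (f = (10 - 12)*(-36 + (42 - 1*(-7))) = -2*(-36 + (42 + 7)) = -2*(-36 + 49) = -2*13 = -26)
l(F, E) = 3 + E + F (l(F, E) = (F + E) + 3 = (E + F) + 3 = 3 + E + F)
l(103, f) + 23097 = (3 - 26 + 103) + 23097 = 80 + 23097 = 23177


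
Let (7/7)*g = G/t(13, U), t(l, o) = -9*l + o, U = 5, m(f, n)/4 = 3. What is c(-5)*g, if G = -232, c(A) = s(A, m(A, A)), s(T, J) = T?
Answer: -145/14 ≈ -10.357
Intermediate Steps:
m(f, n) = 12 (m(f, n) = 4*3 = 12)
c(A) = A
t(l, o) = o - 9*l
g = 29/14 (g = -232/(5 - 9*13) = -232/(5 - 117) = -232/(-112) = -232*(-1/112) = 29/14 ≈ 2.0714)
c(-5)*g = -5*29/14 = -145/14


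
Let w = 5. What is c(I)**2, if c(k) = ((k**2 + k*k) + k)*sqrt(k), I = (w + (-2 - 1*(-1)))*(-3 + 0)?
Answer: -914112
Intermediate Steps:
I = -12 (I = (5 + (-2 - 1*(-1)))*(-3 + 0) = (5 + (-2 + 1))*(-3) = (5 - 1)*(-3) = 4*(-3) = -12)
c(k) = sqrt(k)*(k + 2*k**2) (c(k) = ((k**2 + k**2) + k)*sqrt(k) = (2*k**2 + k)*sqrt(k) = (k + 2*k**2)*sqrt(k) = sqrt(k)*(k + 2*k**2))
c(I)**2 = ((-12)**(3/2)*(1 + 2*(-12)))**2 = ((-24*I*sqrt(3))*(1 - 24))**2 = (-24*I*sqrt(3)*(-23))**2 = (552*I*sqrt(3))**2 = -914112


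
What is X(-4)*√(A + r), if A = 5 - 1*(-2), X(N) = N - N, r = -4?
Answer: 0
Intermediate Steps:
X(N) = 0
A = 7 (A = 5 + 2 = 7)
X(-4)*√(A + r) = 0*√(7 - 4) = 0*√3 = 0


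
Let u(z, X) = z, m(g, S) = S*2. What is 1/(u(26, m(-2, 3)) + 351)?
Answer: 1/377 ≈ 0.0026525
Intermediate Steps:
m(g, S) = 2*S
1/(u(26, m(-2, 3)) + 351) = 1/(26 + 351) = 1/377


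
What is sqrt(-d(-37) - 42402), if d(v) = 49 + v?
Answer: I*sqrt(42414) ≈ 205.95*I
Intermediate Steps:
sqrt(-d(-37) - 42402) = sqrt(-(49 - 37) - 42402) = sqrt(-1*12 - 42402) = sqrt(-12 - 42402) = sqrt(-42414) = I*sqrt(42414)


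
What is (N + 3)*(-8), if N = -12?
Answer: 72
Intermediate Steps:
(N + 3)*(-8) = (-12 + 3)*(-8) = -9*(-8) = 72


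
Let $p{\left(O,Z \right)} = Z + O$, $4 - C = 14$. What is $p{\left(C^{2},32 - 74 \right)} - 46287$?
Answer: $-46229$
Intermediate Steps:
$C = -10$ ($C = 4 - 14 = -10$)
$p{\left(O,Z \right)} = O + Z$
$p{\left(C^{2},32 - 74 \right)} - 46287 = \left(\left(-10\right)^{2} + \left(32 - 74\right)\right) - 46287 = \left(100 - 42\right) - 46287 = 58 - 46287 = -46229$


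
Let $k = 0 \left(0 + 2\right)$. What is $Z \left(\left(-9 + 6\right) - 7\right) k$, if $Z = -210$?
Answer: $0$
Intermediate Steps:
$k = 0$ ($k = 0 \cdot 2 = 0$)
$Z \left(\left(-9 + 6\right) - 7\right) k = - 210 \left(\left(-9 + 6\right) - 7\right) 0 = - 210 \left(-3 - 7\right) 0 = \left(-210\right) \left(-10\right) 0 = 2100 \cdot 0 = 0$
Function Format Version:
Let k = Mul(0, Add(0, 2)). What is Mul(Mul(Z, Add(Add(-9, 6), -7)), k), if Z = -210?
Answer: 0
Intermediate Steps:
k = 0 (k = Mul(0, 2) = 0)
Mul(Mul(Z, Add(Add(-9, 6), -7)), k) = Mul(Mul(-210, Add(Add(-9, 6), -7)), 0) = Mul(Mul(-210, Add(-3, -7)), 0) = Mul(Mul(-210, -10), 0) = Mul(2100, 0) = 0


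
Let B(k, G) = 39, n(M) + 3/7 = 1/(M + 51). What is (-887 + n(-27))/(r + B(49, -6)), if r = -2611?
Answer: 149081/432096 ≈ 0.34502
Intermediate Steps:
n(M) = -3/7 + 1/(51 + M) (n(M) = -3/7 + 1/(M + 51) = -3/7 + 1/(51 + M))
(-887 + n(-27))/(r + B(49, -6)) = (-887 + (-146 - 3*(-27))/(7*(51 - 27)))/(-2611 + 39) = (-887 + (1/7)*(-146 + 81)/24)/(-2572) = (-887 + (1/7)*(1/24)*(-65))*(-1/2572) = (-887 - 65/168)*(-1/2572) = -149081/168*(-1/2572) = 149081/432096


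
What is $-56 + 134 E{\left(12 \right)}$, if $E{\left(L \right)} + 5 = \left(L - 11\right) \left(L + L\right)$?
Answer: $2490$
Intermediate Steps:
$E{\left(L \right)} = -5 + 2 L \left(-11 + L\right)$ ($E{\left(L \right)} = -5 + \left(L - 11\right) \left(L + L\right) = -5 + \left(-11 + L\right) 2 L = -5 + 2 L \left(-11 + L\right)$)
$-56 + 134 E{\left(12 \right)} = -56 + 134 \left(-5 - 264 + 2 \cdot 12^{2}\right) = -56 + 134 \left(-5 - 264 + 2 \cdot 144\right) = -56 + 134 \left(-5 - 264 + 288\right) = -56 + 134 \cdot 19 = -56 + 2546 = 2490$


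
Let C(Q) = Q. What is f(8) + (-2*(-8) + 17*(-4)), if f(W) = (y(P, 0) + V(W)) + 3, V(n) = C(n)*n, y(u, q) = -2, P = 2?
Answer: 13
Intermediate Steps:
V(n) = n² (V(n) = n*n = n²)
f(W) = 1 + W² (f(W) = (-2 + W²) + 3 = 1 + W²)
f(8) + (-2*(-8) + 17*(-4)) = (1 + 8²) + (-2*(-8) + 17*(-4)) = (1 + 64) + (16 - 68) = 65 - 52 = 13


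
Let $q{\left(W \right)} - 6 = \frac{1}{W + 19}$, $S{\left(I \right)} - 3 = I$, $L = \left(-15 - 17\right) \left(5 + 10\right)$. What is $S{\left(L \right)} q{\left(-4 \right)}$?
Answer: $- \frac{14469}{5} \approx -2893.8$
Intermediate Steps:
$L = -480$ ($L = \left(-32\right) 15 = -480$)
$S{\left(I \right)} = 3 + I$
$q{\left(W \right)} = 6 + \frac{1}{19 + W}$ ($q{\left(W \right)} = 6 + \frac{1}{W + 19} = 6 + \frac{1}{19 + W}$)
$S{\left(L \right)} q{\left(-4 \right)} = \left(3 - 480\right) \frac{115 + 6 \left(-4\right)}{19 - 4} = - 477 \frac{115 - 24}{15} = - 477 \cdot \frac{1}{15} \cdot 91 = \left(-477\right) \frac{91}{15} = - \frac{14469}{5}$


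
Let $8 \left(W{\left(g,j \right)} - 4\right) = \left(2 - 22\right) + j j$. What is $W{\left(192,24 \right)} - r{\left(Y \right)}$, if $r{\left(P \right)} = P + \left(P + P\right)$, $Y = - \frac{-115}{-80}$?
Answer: $\frac{1245}{16} \approx 77.813$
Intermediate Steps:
$W{\left(g,j \right)} = \frac{3}{2} + \frac{j^{2}}{8}$ ($W{\left(g,j \right)} = 4 + \frac{\left(2 - 22\right) + j j}{8} = 4 + \frac{-20 + j^{2}}{8} = 4 + \left(- \frac{5}{2} + \frac{j^{2}}{8}\right) = \frac{3}{2} + \frac{j^{2}}{8}$)
$Y = - \frac{23}{16}$ ($Y = - \frac{\left(-115\right) \left(-1\right)}{80} = \left(-1\right) \frac{23}{16} = - \frac{23}{16} \approx -1.4375$)
$r{\left(P \right)} = 3 P$ ($r{\left(P \right)} = P + 2 P = 3 P$)
$W{\left(192,24 \right)} - r{\left(Y \right)} = \left(\frac{3}{2} + \frac{24^{2}}{8}\right) - 3 \left(- \frac{23}{16}\right) = \left(\frac{3}{2} + \frac{1}{8} \cdot 576\right) - - \frac{69}{16} = \left(\frac{3}{2} + 72\right) + \frac{69}{16} = \frac{147}{2} + \frac{69}{16} = \frac{1245}{16}$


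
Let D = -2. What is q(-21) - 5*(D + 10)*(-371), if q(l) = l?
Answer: 14819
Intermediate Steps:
q(-21) - 5*(D + 10)*(-371) = -21 - 5*(-2 + 10)*(-371) = -21 - 5*8*(-371) = -21 - 40*(-371) = -21 + 14840 = 14819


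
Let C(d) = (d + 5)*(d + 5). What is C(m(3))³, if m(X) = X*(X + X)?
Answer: 148035889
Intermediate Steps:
m(X) = 2*X² (m(X) = X*(2*X) = 2*X²)
C(d) = (5 + d)² (C(d) = (5 + d)*(5 + d) = (5 + d)²)
C(m(3))³ = ((5 + 2*3²)²)³ = ((5 + 2*9)²)³ = ((5 + 18)²)³ = (23²)³ = 529³ = 148035889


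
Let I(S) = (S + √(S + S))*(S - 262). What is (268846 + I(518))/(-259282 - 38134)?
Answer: -200727/148708 - 64*√259/37177 ≈ -1.3775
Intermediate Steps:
I(S) = (-262 + S)*(S + √2*√S) (I(S) = (S + √(2*S))*(-262 + S) = (S + √2*√S)*(-262 + S) = (-262 + S)*(S + √2*√S))
(268846 + I(518))/(-259282 - 38134) = (268846 + (518² - 262*518 + √2*518^(3/2) - 262*√2*√518))/(-259282 - 38134) = (268846 + (268324 - 135716 + √2*(518*√518) - 524*√259))/(-297416) = (268846 + (268324 - 135716 + 1036*√259 - 524*√259))*(-1/297416) = (268846 + (132608 + 512*√259))*(-1/297416) = (401454 + 512*√259)*(-1/297416) = -200727/148708 - 64*√259/37177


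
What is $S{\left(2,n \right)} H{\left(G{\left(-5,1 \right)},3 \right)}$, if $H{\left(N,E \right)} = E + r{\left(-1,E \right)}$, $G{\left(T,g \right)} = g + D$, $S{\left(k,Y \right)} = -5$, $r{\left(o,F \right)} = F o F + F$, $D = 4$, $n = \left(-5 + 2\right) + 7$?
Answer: $15$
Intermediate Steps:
$n = 4$ ($n = -3 + 7 = 4$)
$r{\left(o,F \right)} = F + o F^{2}$ ($r{\left(o,F \right)} = o F^{2} + F = F + o F^{2}$)
$G{\left(T,g \right)} = 4 + g$ ($G{\left(T,g \right)} = g + 4 = 4 + g$)
$H{\left(N,E \right)} = E + E \left(1 - E\right)$ ($H{\left(N,E \right)} = E + E \left(1 + E \left(-1\right)\right) = E + E \left(1 - E\right)$)
$S{\left(2,n \right)} H{\left(G{\left(-5,1 \right)},3 \right)} = - 5 \cdot 3 \left(2 - 3\right) = - 5 \cdot 3 \left(-1\right) = \left(-5\right) \left(-3\right) = 15$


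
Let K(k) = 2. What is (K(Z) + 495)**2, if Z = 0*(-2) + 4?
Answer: 247009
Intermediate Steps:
Z = 4 (Z = 0 + 4 = 4)
(K(Z) + 495)**2 = (2 + 495)**2 = 497**2 = 247009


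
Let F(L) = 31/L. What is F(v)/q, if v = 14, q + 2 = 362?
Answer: 31/5040 ≈ 0.0061508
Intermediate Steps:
q = 360 (q = -2 + 362 = 360)
F(v)/q = (31/14)/360 = (31*(1/14))*(1/360) = (31/14)*(1/360) = 31/5040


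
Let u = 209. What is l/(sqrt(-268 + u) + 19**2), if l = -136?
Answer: -12274/32595 + 34*I*sqrt(59)/32595 ≈ -0.37656 + 0.0080122*I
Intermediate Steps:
l/(sqrt(-268 + u) + 19**2) = -136/(sqrt(-268 + 209) + 19**2) = -136/(sqrt(-59) + 361) = -136/(I*sqrt(59) + 361) = -136/(361 + I*sqrt(59))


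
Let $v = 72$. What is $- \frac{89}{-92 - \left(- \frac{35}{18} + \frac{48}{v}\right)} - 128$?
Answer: $- \frac{207422}{1633} \approx -127.02$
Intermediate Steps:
$- \frac{89}{-92 - \left(- \frac{35}{18} + \frac{48}{v}\right)} - 128 = - \frac{89}{-92 - \left(- \frac{35}{18} + \frac{2}{3}\right)} - 128 = - \frac{89}{-92 - - \frac{23}{18}} - 128 = - \frac{89}{-92 + \left(\frac{35}{18} - \frac{2}{3}\right)} - 128 = - \frac{89}{-92 + \frac{23}{18}} - 128 = - \frac{89}{- \frac{1633}{18}} - 128 = \left(-89\right) \left(- \frac{18}{1633}\right) - 128 = \frac{1602}{1633} - 128 = - \frac{207422}{1633}$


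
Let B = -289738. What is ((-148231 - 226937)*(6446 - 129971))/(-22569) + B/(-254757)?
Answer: -3935367379497826/1916536911 ≈ -2.0534e+6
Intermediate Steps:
((-148231 - 226937)*(6446 - 129971))/(-22569) + B/(-254757) = ((-148231 - 226937)*(6446 - 129971))/(-22569) - 289738/(-254757) = -375168*(-123525)*(-1/22569) - 289738*(-1/254757) = 46342627200*(-1/22569) + 289738/254757 = -15447542400/7523 + 289738/254757 = -3935367379497826/1916536911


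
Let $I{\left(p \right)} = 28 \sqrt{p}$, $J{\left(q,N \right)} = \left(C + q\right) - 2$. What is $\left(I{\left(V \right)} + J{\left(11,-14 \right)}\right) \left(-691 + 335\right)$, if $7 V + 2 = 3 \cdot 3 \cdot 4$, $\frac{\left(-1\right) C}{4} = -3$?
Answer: $-7476 - 1424 \sqrt{238} \approx -29444.0$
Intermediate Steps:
$C = 12$ ($C = \left(-4\right) \left(-3\right) = 12$)
$V = \frac{34}{7}$ ($V = - \frac{2}{7} + \frac{3 \cdot 3 \cdot 4}{7} = - \frac{2}{7} + \frac{9 \cdot 4}{7} = - \frac{2}{7} + \frac{1}{7} \cdot 36 = - \frac{2}{7} + \frac{36}{7} = \frac{34}{7} \approx 4.8571$)
$J{\left(q,N \right)} = 10 + q$ ($J{\left(q,N \right)} = \left(12 + q\right) - 2 = 10 + q$)
$\left(I{\left(V \right)} + J{\left(11,-14 \right)}\right) \left(-691 + 335\right) = \left(28 \sqrt{\frac{34}{7}} + \left(10 + 11\right)\right) \left(-691 + 335\right) = \left(28 \frac{\sqrt{238}}{7} + 21\right) \left(-356\right) = \left(4 \sqrt{238} + 21\right) \left(-356\right) = \left(21 + 4 \sqrt{238}\right) \left(-356\right) = -7476 - 1424 \sqrt{238}$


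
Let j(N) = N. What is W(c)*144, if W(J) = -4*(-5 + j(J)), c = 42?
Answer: -21312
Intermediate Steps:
W(J) = 20 - 4*J (W(J) = -4*(-5 + J) = 20 - 4*J)
W(c)*144 = (20 - 4*42)*144 = (20 - 168)*144 = -148*144 = -21312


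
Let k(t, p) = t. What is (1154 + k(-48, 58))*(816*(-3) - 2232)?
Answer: -5176080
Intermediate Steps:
(1154 + k(-48, 58))*(816*(-3) - 2232) = (1154 - 48)*(816*(-3) - 2232) = 1106*(-2448 - 2232) = 1106*(-4680) = -5176080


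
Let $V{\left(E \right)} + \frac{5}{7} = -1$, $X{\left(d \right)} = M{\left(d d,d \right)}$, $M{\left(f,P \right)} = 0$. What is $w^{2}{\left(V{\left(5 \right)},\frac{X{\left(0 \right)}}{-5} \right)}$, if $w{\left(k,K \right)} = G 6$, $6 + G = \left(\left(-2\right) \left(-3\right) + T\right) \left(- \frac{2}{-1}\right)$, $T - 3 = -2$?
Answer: $2304$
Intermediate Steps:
$T = 1$ ($T = 3 - 2 = 1$)
$X{\left(d \right)} = 0$
$V{\left(E \right)} = - \frac{12}{7}$ ($V{\left(E \right)} = - \frac{5}{7} - 1 = - \frac{12}{7}$)
$G = 8$ ($G = -6 + \left(\left(-2\right) \left(-3\right) + 1\right) \left(- \frac{2}{-1}\right) = -6 + \left(6 + 1\right) \left(\left(-2\right) \left(-1\right)\right) = -6 + 7 \cdot 2 = -6 + 14 = 8$)
$w{\left(k,K \right)} = 48$ ($w{\left(k,K \right)} = 8 \cdot 6 = 48$)
$w^{2}{\left(V{\left(5 \right)},\frac{X{\left(0 \right)}}{-5} \right)} = 48^{2} = 2304$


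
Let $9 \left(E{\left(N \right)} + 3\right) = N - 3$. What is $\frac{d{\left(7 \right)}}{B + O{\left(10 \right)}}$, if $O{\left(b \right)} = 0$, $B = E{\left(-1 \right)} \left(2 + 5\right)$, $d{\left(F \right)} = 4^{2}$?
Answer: $- \frac{144}{217} \approx -0.66359$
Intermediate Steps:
$E{\left(N \right)} = - \frac{10}{3} + \frac{N}{9}$ ($E{\left(N \right)} = -3 + \frac{N - 3}{9} = -3 + \frac{-3 + N}{9} = -3 + \left(- \frac{1}{3} + \frac{N}{9}\right) = - \frac{10}{3} + \frac{N}{9}$)
$d{\left(F \right)} = 16$
$B = - \frac{217}{9}$ ($B = \left(- \frac{10}{3} + \frac{1}{9} \left(-1\right)\right) \left(2 + 5\right) = \left(- \frac{10}{3} - \frac{1}{9}\right) 7 = \left(- \frac{31}{9}\right) 7 = - \frac{217}{9} \approx -24.111$)
$\frac{d{\left(7 \right)}}{B + O{\left(10 \right)}} = \frac{16}{- \frac{217}{9} + 0} = \frac{16}{- \frac{217}{9}} = 16 \left(- \frac{9}{217}\right) = - \frac{144}{217}$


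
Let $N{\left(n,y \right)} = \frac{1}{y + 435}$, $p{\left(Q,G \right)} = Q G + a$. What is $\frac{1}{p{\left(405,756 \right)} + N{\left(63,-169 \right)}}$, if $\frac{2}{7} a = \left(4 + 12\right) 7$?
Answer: $\frac{266}{81548153} \approx 3.2619 \cdot 10^{-6}$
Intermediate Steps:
$a = 392$ ($a = \frac{7 \left(4 + 12\right) 7}{2} = \frac{7 \cdot 16 \cdot 7}{2} = \frac{7}{2} \cdot 112 = 392$)
$p{\left(Q,G \right)} = 392 + G Q$ ($p{\left(Q,G \right)} = Q G + 392 = G Q + 392 = 392 + G Q$)
$N{\left(n,y \right)} = \frac{1}{435 + y}$
$\frac{1}{p{\left(405,756 \right)} + N{\left(63,-169 \right)}} = \frac{1}{\left(392 + 756 \cdot 405\right) + \frac{1}{435 - 169}} = \frac{1}{\left(392 + 306180\right) + \frac{1}{266}} = \frac{1}{306572 + \frac{1}{266}} = \frac{1}{\frac{81548153}{266}} = \frac{266}{81548153}$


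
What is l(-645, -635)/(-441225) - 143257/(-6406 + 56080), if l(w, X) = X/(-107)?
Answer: -450889900951/156344195970 ≈ -2.8840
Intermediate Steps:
l(w, X) = -X/107 (l(w, X) = X*(-1/107) = -X/107)
l(-645, -635)/(-441225) - 143257/(-6406 + 56080) = -1/107*(-635)/(-441225) - 143257/(-6406 + 56080) = (635/107)*(-1/441225) - 143257/49674 = -127/9442215 - 143257*1/49674 = -127/9442215 - 143257/49674 = -450889900951/156344195970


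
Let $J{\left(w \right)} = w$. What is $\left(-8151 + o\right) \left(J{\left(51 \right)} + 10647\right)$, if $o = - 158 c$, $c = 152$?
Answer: $-344122566$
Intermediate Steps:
$o = -24016$ ($o = \left(-158\right) 152 = -24016$)
$\left(-8151 + o\right) \left(J{\left(51 \right)} + 10647\right) = \left(-8151 - 24016\right) \left(51 + 10647\right) = \left(-32167\right) 10698 = -344122566$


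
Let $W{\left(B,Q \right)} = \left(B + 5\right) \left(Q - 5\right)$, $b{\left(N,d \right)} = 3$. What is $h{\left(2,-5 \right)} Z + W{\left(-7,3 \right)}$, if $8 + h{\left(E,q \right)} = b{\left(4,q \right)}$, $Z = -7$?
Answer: $39$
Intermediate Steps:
$h{\left(E,q \right)} = -5$ ($h{\left(E,q \right)} = -8 + 3 = -5$)
$W{\left(B,Q \right)} = \left(-5 + Q\right) \left(5 + B\right)$ ($W{\left(B,Q \right)} = \left(5 + B\right) \left(-5 + Q\right) = \left(-5 + Q\right) \left(5 + B\right)$)
$h{\left(2,-5 \right)} Z + W{\left(-7,3 \right)} = \left(-5\right) \left(-7\right) - -4 = 35 + \left(-25 + 35 + 15 - 21\right) = 35 + 4 = 39$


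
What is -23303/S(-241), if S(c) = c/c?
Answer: -23303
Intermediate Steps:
S(c) = 1
-23303/S(-241) = -23303/1 = -23303*1 = -23303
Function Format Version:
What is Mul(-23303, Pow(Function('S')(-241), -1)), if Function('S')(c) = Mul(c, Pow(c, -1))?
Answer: -23303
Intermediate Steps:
Function('S')(c) = 1
Mul(-23303, Pow(Function('S')(-241), -1)) = Mul(-23303, Pow(1, -1)) = Mul(-23303, 1) = -23303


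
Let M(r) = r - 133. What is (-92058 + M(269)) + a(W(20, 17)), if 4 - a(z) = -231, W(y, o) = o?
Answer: -91687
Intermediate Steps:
M(r) = -133 + r
a(z) = 235 (a(z) = 4 - 1*(-231) = 4 + 231 = 235)
(-92058 + M(269)) + a(W(20, 17)) = (-92058 + (-133 + 269)) + 235 = (-92058 + 136) + 235 = -91922 + 235 = -91687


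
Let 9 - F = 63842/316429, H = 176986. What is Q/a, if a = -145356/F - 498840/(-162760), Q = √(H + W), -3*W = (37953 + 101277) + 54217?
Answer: -11328173311*√1012533/561355020906021 ≈ -0.020306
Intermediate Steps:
W = -193447/3 (W = -((37953 + 101277) + 54217)/3 = -(139230 + 54217)/3 = -⅓*193447 = -193447/3 ≈ -64482.)
F = 2784019/316429 (F = 9 - 63842/316429 = 2784019/316429 ≈ 8.7982)
Q = √1012533/3 (Q = √(176986 - 193447/3) = √(337511/3) = √1012533/3 ≈ 335.42)
a = -187118340302007/11328173311 (a = -145356/2784019/316429 - 498840/(-162760) = -145356*316429/2784019 - 498840*(-1/162760) = -45994853724/2784019 + 12471/4069 = -187118340302007/11328173311 ≈ -16518.)
Q/a = (√1012533/3)/(-187118340302007/11328173311) = (√1012533/3)*(-11328173311/187118340302007) = -11328173311*√1012533/561355020906021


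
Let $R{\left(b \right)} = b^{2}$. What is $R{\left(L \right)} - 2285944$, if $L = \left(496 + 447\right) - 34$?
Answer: $-1459663$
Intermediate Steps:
$L = 909$ ($L = 943 - 34 = 909$)
$R{\left(L \right)} - 2285944 = 909^{2} - 2285944 = 826281 - 2285944 = -1459663$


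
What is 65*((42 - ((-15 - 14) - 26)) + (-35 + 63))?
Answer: 8125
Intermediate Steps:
65*((42 - ((-15 - 14) - 26)) + (-35 + 63)) = 65*((42 - (-29 - 26)) + 28) = 65*((42 - 1*(-55)) + 28) = 65*((42 + 55) + 28) = 65*(97 + 28) = 65*125 = 8125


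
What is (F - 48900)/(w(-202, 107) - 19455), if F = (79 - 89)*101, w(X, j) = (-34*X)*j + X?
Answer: -49910/715219 ≈ -0.069783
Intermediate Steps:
w(X, j) = X - 34*X*j (w(X, j) = -34*X*j + X = X - 34*X*j)
F = -1010 (F = -10*101 = -1010)
(F - 48900)/(w(-202, 107) - 19455) = (-1010 - 48900)/(-202*(1 - 34*107) - 19455) = -49910/(-202*(1 - 3638) - 19455) = -49910/(-202*(-3637) - 19455) = -49910/(734674 - 19455) = -49910/715219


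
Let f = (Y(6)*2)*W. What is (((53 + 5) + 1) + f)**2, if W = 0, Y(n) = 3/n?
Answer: 3481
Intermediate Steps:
f = 0 (f = ((3/6)*2)*0 = ((3*(1/6))*2)*0 = ((1/2)*2)*0 = 1*0 = 0)
(((53 + 5) + 1) + f)**2 = (((53 + 5) + 1) + 0)**2 = ((58 + 1) + 0)**2 = (59 + 0)**2 = 59**2 = 3481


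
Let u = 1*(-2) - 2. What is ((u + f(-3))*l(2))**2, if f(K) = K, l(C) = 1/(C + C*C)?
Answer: 49/36 ≈ 1.3611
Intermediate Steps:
u = -4 (u = -2 - 2 = -4)
l(C) = 1/(C + C**2)
((u + f(-3))*l(2))**2 = ((-4 - 3)*(1/(2*(1 + 2))))**2 = (-7/(2*3))**2 = (-7*1/6)**2 = (-7/6)**2 = 49/36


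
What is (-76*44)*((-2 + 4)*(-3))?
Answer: 20064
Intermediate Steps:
(-76*44)*((-2 + 4)*(-3)) = -6688*(-3) = -3344*(-6) = 20064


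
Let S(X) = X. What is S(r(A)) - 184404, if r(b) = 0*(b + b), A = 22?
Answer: -184404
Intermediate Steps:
r(b) = 0 (r(b) = 0*(2*b) = 0)
S(r(A)) - 184404 = 0 - 184404 = -184404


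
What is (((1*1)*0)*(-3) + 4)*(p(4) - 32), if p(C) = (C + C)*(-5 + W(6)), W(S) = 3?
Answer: -192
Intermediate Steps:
p(C) = -4*C (p(C) = (C + C)*(-5 + 3) = (2*C)*(-2) = -4*C)
(((1*1)*0)*(-3) + 4)*(p(4) - 32) = (((1*1)*0)*(-3) + 4)*(-4*4 - 32) = ((1*0)*(-3) + 4)*(-16 - 32) = (0*(-3) + 4)*(-48) = (0 + 4)*(-48) = 4*(-48) = -192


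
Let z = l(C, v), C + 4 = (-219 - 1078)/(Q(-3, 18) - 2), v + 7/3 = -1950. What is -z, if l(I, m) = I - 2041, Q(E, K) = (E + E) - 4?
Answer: 23243/12 ≈ 1936.9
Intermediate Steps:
v = -5857/3 (v = -7/3 - 1950 = -5857/3 ≈ -1952.3)
Q(E, K) = -4 + 2*E (Q(E, K) = 2*E - 4 = -4 + 2*E)
C = 1249/12 (C = -4 + (-219 - 1078)/((-4 + 2*(-3)) - 2) = -4 - 1297/((-4 - 6) - 2) = -4 - 1297/(-10 - 2) = -4 - 1297/(-12) = -4 - 1297*(-1/12) = -4 + 1297/12 = 1249/12 ≈ 104.08)
l(I, m) = -2041 + I
z = -23243/12 (z = -2041 + 1249/12 = -23243/12 ≈ -1936.9)
-z = -1*(-23243/12) = 23243/12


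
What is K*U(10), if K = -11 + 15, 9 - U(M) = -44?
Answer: 212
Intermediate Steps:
U(M) = 53 (U(M) = 9 - 1*(-44) = 9 + 44 = 53)
K = 4
K*U(10) = 4*53 = 212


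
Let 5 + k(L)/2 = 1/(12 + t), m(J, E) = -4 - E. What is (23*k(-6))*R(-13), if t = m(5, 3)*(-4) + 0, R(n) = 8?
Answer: -9154/5 ≈ -1830.8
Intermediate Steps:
t = 28 (t = (-4 - 1*3)*(-4) + 0 = (-4 - 3)*(-4) + 0 = -7*(-4) + 0 = 28 + 0 = 28)
k(L) = -199/20 (k(L) = -10 + 2/(12 + 28) = -10 + 2/40 = -10 + 2*(1/40) = -10 + 1/20 = -199/20)
(23*k(-6))*R(-13) = (23*(-199/20))*8 = -4577/20*8 = -9154/5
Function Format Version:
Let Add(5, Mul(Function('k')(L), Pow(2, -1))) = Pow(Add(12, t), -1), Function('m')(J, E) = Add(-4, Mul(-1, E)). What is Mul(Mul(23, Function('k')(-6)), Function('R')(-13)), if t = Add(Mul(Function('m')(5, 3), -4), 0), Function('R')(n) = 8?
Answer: Rational(-9154, 5) ≈ -1830.8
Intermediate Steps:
t = 28 (t = Add(Mul(Add(-4, Mul(-1, 3)), -4), 0) = Add(Mul(Add(-4, -3), -4), 0) = Add(Mul(-7, -4), 0) = Add(28, 0) = 28)
Function('k')(L) = Rational(-199, 20) (Function('k')(L) = Add(-10, Mul(2, Pow(Add(12, 28), -1))) = Add(-10, Mul(2, Pow(40, -1))) = Add(-10, Mul(2, Rational(1, 40))) = Add(-10, Rational(1, 20)) = Rational(-199, 20))
Mul(Mul(23, Function('k')(-6)), Function('R')(-13)) = Mul(Mul(23, Rational(-199, 20)), 8) = Mul(Rational(-4577, 20), 8) = Rational(-9154, 5)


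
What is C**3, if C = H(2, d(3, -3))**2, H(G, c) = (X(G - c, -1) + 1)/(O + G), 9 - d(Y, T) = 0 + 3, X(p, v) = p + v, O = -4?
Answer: 64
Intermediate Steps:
d(Y, T) = 6 (d(Y, T) = 9 - (0 + 3) = 9 - 1*3 = 9 - 3 = 6)
H(G, c) = (G - c)/(-4 + G) (H(G, c) = (((G - c) - 1) + 1)/(-4 + G) = ((-1 + G - c) + 1)/(-4 + G) = (G - c)/(-4 + G))
C = 4 (C = ((2 - 1*6)/(-4 + 2))**2 = ((2 - 6)/(-2))**2 = (-1/2*(-4))**2 = 2**2 = 4)
C**3 = 4**3 = 64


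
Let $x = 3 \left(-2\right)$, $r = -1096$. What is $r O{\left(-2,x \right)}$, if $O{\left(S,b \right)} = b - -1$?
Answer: $5480$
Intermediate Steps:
$x = -6$
$O{\left(S,b \right)} = 1 + b$ ($O{\left(S,b \right)} = b + 1 = 1 + b$)
$r O{\left(-2,x \right)} = - 1096 \left(1 - 6\right) = \left(-1096\right) \left(-5\right) = 5480$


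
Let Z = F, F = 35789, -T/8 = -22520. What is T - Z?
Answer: 144371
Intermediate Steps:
T = 180160 (T = -8*(-22520) = 180160)
Z = 35789
T - Z = 180160 - 1*35789 = 180160 - 35789 = 144371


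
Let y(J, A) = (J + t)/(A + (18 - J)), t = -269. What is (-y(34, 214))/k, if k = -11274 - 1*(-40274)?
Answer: 47/1148400 ≈ 4.0927e-5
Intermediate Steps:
k = 29000 (k = -11274 + 40274 = 29000)
y(J, A) = (-269 + J)/(18 + A - J) (y(J, A) = (J - 269)/(A + (18 - J)) = (-269 + J)/(18 + A - J))
(-y(34, 214))/k = -(-269 + 34)/(18 + 214 - 1*34)/29000 = -(-235)/(18 + 214 - 34)*(1/29000) = -(-235)/198*(1/29000) = -1*(-235/198)*(1/29000) = (235/198)*(1/29000) = 47/1148400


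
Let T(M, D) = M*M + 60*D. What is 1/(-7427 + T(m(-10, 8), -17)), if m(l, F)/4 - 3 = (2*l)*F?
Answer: 1/385937 ≈ 2.5911e-6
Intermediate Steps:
m(l, F) = 12 + 8*F*l (m(l, F) = 12 + 4*((2*l)*F) = 12 + 4*(2*F*l) = 12 + 8*F*l)
T(M, D) = M² + 60*D
1/(-7427 + T(m(-10, 8), -17)) = 1/(-7427 + ((12 + 8*8*(-10))² + 60*(-17))) = 1/(-7427 + ((12 - 640)² - 1020)) = 1/(-7427 + ((-628)² - 1020)) = 1/(-7427 + (394384 - 1020)) = 1/(-7427 + 393364) = 1/385937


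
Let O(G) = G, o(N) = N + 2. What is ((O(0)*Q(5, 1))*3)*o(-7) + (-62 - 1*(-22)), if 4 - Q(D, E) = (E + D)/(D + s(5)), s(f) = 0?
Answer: -40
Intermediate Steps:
o(N) = 2 + N
Q(D, E) = 4 - (D + E)/D (Q(D, E) = 4 - (E + D)/(D + 0) = 4 - (D + E)/D)
((O(0)*Q(5, 1))*3)*o(-7) + (-62 - 1*(-22)) = ((0*(3 - 1*1/5))*3)*(2 - 7) + (-62 - 1*(-22)) = ((0*(3 - 1*1*1/5))*3)*(-5) + (-62 + 22) = ((0*(3 - 1/5))*3)*(-5) - 40 = ((0*(14/5))*3)*(-5) - 40 = (0*3)*(-5) - 40 = 0*(-5) - 40 = 0 - 40 = -40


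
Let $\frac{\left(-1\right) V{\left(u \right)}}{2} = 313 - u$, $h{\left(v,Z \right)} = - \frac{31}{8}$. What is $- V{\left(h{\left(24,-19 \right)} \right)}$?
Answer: $\frac{2535}{4} \approx 633.75$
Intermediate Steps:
$h{\left(v,Z \right)} = - \frac{31}{8}$ ($h{\left(v,Z \right)} = \left(-31\right) \frac{1}{8} = - \frac{31}{8}$)
$V{\left(u \right)} = -626 + 2 u$ ($V{\left(u \right)} = - 2 \left(313 - u\right) = -626 + 2 u$)
$- V{\left(h{\left(24,-19 \right)} \right)} = - (-626 + 2 \left(- \frac{31}{8}\right)) = - (-626 - \frac{31}{4}) = \left(-1\right) \left(- \frac{2535}{4}\right) = \frac{2535}{4}$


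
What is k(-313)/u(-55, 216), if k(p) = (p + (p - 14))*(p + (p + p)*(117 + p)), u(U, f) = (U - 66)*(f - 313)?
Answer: -78325120/11737 ≈ -6673.4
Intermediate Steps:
u(U, f) = (-313 + f)*(-66 + U) (u(U, f) = (-66 + U)*(-313 + f) = (-313 + f)*(-66 + U))
k(p) = (-14 + 2*p)*(p + 2*p*(117 + p)) (k(p) = (p + (-14 + p))*(p + (2*p)*(117 + p)) = (-14 + 2*p)*(p + 2*p*(117 + p)))
k(-313)/u(-55, 216) = (2*(-313)*(-1645 + 2*(-313)**2 + 221*(-313)))/(20658 - 313*(-55) - 66*216 - 55*216) = (2*(-313)*(-1645 + 2*97969 - 69173))/(20658 + 17215 - 14256 - 11880) = (2*(-313)*(-1645 + 195938 - 69173))/11737 = (2*(-313)*125120)*(1/11737) = -78325120*1/11737 = -78325120/11737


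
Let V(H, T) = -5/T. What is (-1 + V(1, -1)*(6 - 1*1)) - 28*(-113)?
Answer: 3188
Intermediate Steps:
(-1 + V(1, -1)*(6 - 1*1)) - 28*(-113) = (-1 + (-5/(-1))*(6 - 1*1)) - 28*(-113) = (-1 + (-5*(-1))*(6 - 1)) + 3164 = (-1 + 5*5) + 3164 = (-1 + 25) + 3164 = 24 + 3164 = 3188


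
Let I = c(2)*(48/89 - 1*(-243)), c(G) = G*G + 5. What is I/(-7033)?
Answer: -195075/625937 ≈ -0.31165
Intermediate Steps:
c(G) = 5 + G² (c(G) = G² + 5 = 5 + G²)
I = 195075/89 (I = (5 + 2²)*(48/89 - 1*(-243)) = (5 + 4)*(48*(1/89) + 243) = 9*(48/89 + 243) = 9*(21675/89) = 195075/89 ≈ 2191.9)
I/(-7033) = (195075/89)/(-7033) = (195075/89)*(-1/7033) = -195075/625937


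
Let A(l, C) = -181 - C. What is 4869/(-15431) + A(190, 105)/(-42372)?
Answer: -9177091/29720106 ≈ -0.30878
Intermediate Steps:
4869/(-15431) + A(190, 105)/(-42372) = 4869/(-15431) + (-181 - 1*105)/(-42372) = 4869*(-1/15431) + (-181 - 105)*(-1/42372) = -4869/15431 - 286*(-1/42372) = -4869/15431 + 13/1926 = -9177091/29720106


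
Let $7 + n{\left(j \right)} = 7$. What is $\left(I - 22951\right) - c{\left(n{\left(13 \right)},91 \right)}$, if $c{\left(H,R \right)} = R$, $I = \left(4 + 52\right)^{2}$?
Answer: $-19906$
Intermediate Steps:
$I = 3136$ ($I = 56^{2} = 3136$)
$n{\left(j \right)} = 0$ ($n{\left(j \right)} = -7 + 7 = 0$)
$\left(I - 22951\right) - c{\left(n{\left(13 \right)},91 \right)} = \left(3136 - 22951\right) - 91 = -19815 - 91 = -19906$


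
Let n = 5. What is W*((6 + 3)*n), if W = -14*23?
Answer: -14490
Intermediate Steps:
W = -322
W*((6 + 3)*n) = -322*(6 + 3)*5 = -2898*5 = -322*45 = -14490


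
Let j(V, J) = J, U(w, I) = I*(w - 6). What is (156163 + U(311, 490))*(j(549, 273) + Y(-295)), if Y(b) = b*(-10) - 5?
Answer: 983462634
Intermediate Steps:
U(w, I) = I*(-6 + w)
Y(b) = -5 - 10*b (Y(b) = -10*b - 5 = -5 - 10*b)
(156163 + U(311, 490))*(j(549, 273) + Y(-295)) = (156163 + 490*(-6 + 311))*(273 + (-5 - 10*(-295))) = (156163 + 490*305)*(273 + (-5 + 2950)) = (156163 + 149450)*(273 + 2945) = 305613*3218 = 983462634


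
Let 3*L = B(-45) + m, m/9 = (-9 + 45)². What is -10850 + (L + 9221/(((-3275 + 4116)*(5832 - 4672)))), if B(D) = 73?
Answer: -20304302617/2926680 ≈ -6937.7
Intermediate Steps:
m = 11664 (m = 9*(-9 + 45)² = 9*36² = 9*1296 = 11664)
L = 11737/3 (L = (73 + 11664)/3 = (⅓)*11737 = 11737/3 ≈ 3912.3)
-10850 + (L + 9221/(((-3275 + 4116)*(5832 - 4672)))) = -10850 + (11737/3 + 9221/(((-3275 + 4116)*(5832 - 4672)))) = -10850 + (11737/3 + 9221/((841*1160))) = -10850 + (11737/3 + 9221/975560) = -10850 + 11450175383/2926680 = -20304302617/2926680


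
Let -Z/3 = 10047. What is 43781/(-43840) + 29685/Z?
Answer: -873664507/440460480 ≈ -1.9835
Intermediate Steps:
Z = -30141 (Z = -3*10047 = -30141)
43781/(-43840) + 29685/Z = 43781/(-43840) + 29685/(-30141) = 43781*(-1/43840) + 29685*(-1/30141) = -43781/43840 - 9895/10047 = -873664507/440460480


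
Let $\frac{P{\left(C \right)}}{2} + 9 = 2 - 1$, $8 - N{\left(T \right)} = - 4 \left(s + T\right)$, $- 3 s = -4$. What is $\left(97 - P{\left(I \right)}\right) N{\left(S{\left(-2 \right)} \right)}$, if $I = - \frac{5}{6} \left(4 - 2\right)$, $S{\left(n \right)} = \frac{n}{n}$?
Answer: $\frac{5876}{3} \approx 1958.7$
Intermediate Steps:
$s = \frac{4}{3}$ ($s = \left(- \frac{1}{3}\right) \left(-4\right) = \frac{4}{3} \approx 1.3333$)
$S{\left(n \right)} = 1$
$N{\left(T \right)} = \frac{40}{3} + 4 T$ ($N{\left(T \right)} = 8 - - 4 \left(\frac{4}{3} + T\right) = 8 - \left(- \frac{16}{3} - 4 T\right) = 8 + \left(\frac{16}{3} + 4 T\right) = \frac{40}{3} + 4 T$)
$I = - \frac{5}{3}$ ($I = \left(-5\right) \frac{1}{6} \cdot 2 = \left(- \frac{5}{6}\right) 2 = - \frac{5}{3} \approx -1.6667$)
$P{\left(C \right)} = -16$ ($P{\left(C \right)} = -18 + 2 \left(2 - 1\right) = -18 + 2 \cdot 1 = -18 + 2 = -16$)
$\left(97 - P{\left(I \right)}\right) N{\left(S{\left(-2 \right)} \right)} = \left(97 - -16\right) \left(\frac{40}{3} + 4 \cdot 1\right) = \left(97 + 16\right) \left(\frac{40}{3} + 4\right) = 113 \cdot \frac{52}{3} = \frac{5876}{3}$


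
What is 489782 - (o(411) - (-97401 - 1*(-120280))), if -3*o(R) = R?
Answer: 512798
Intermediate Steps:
o(R) = -R/3
489782 - (o(411) - (-97401 - 1*(-120280))) = 489782 - (-⅓*411 - (-97401 - 1*(-120280))) = 489782 - (-137 - (-97401 + 120280)) = 489782 - (-137 - 1*22879) = 489782 - (-137 - 22879) = 489782 - 1*(-23016) = 489782 + 23016 = 512798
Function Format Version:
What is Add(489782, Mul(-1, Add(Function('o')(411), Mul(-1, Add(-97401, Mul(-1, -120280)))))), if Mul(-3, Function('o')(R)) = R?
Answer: 512798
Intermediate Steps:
Function('o')(R) = Mul(Rational(-1, 3), R)
Add(489782, Mul(-1, Add(Function('o')(411), Mul(-1, Add(-97401, Mul(-1, -120280)))))) = Add(489782, Mul(-1, Add(Mul(Rational(-1, 3), 411), Mul(-1, Add(-97401, Mul(-1, -120280)))))) = Add(489782, Mul(-1, Add(-137, Mul(-1, Add(-97401, 120280))))) = Add(489782, Mul(-1, Add(-137, Mul(-1, 22879)))) = Add(489782, Mul(-1, Add(-137, -22879))) = Add(489782, Mul(-1, -23016)) = Add(489782, 23016) = 512798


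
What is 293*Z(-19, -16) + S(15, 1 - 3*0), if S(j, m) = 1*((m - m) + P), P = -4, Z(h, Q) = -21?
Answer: -6157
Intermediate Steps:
S(j, m) = -4 (S(j, m) = 1*((m - m) - 4) = 1*(0 - 4) = 1*(-4) = -4)
293*Z(-19, -16) + S(15, 1 - 3*0) = 293*(-21) - 4 = -6153 - 4 = -6157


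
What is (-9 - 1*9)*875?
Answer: -15750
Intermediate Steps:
(-9 - 1*9)*875 = (-9 - 9)*875 = -18*875 = -15750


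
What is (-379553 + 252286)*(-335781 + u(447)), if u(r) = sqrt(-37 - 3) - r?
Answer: 42790728876 - 254534*I*sqrt(10) ≈ 4.2791e+10 - 8.0491e+5*I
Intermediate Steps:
u(r) = -r + 2*I*sqrt(10) (u(r) = sqrt(-40) - r = 2*I*sqrt(10) - r = -r + 2*I*sqrt(10))
(-379553 + 252286)*(-335781 + u(447)) = (-379553 + 252286)*(-335781 + (-1*447 + 2*I*sqrt(10))) = -127267*(-335781 + (-447 + 2*I*sqrt(10))) = -127267*(-336228 + 2*I*sqrt(10)) = 42790728876 - 254534*I*sqrt(10)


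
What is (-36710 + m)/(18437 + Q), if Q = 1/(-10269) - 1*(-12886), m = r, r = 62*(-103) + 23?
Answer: -442316637/321655886 ≈ -1.3751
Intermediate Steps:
r = -6363 (r = -6386 + 23 = -6363)
m = -6363
Q = 132326333/10269 (Q = -1/10269 + 12886 = 132326333/10269 ≈ 12886.)
(-36710 + m)/(18437 + Q) = (-36710 - 6363)/(18437 + 132326333/10269) = -43073/321655886/10269 = -43073*10269/321655886 = -442316637/321655886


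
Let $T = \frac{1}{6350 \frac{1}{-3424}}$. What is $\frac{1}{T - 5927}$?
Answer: $- \frac{3175}{18819937} \approx -0.0001687$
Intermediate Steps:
$T = - \frac{1712}{3175}$ ($T = \frac{1}{6350 \left(- \frac{1}{3424}\right)} = \frac{1}{- \frac{3175}{1712}} = - \frac{1712}{3175} \approx -0.53921$)
$\frac{1}{T - 5927} = \frac{1}{- \frac{1712}{3175} - 5927} = \frac{1}{- \frac{18819937}{3175}} = - \frac{3175}{18819937}$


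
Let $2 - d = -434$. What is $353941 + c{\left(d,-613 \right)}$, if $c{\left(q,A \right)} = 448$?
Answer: $354389$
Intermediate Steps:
$d = 436$ ($d = 2 - -434 = 2 + 434 = 436$)
$353941 + c{\left(d,-613 \right)} = 353941 + 448 = 354389$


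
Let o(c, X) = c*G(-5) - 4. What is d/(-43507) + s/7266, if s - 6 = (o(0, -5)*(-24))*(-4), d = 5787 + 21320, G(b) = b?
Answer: -5081074/7526711 ≈ -0.67507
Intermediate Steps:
d = 27107
o(c, X) = -4 - 5*c (o(c, X) = c*(-5) - 4 = -5*c - 4 = -4 - 5*c)
s = -378 (s = 6 + ((-4 - 5*0)*(-24))*(-4) = 6 + ((-4 + 0)*(-24))*(-4) = 6 - 4*(-24)*(-4) = 6 + 96*(-4) = 6 - 384 = -378)
d/(-43507) + s/7266 = 27107/(-43507) - 378/7266 = 27107*(-1/43507) - 378*1/7266 = -27107/43507 - 9/173 = -5081074/7526711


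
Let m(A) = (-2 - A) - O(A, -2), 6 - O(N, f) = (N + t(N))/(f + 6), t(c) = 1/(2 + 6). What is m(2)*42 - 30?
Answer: -6843/16 ≈ -427.69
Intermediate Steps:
t(c) = 1/8
O(N, f) = 6 - (1/8 + N)/(6 + f) (O(N, f) = 6 - (N + 1/8)/(f + 6) = 6 - (1/8 + N)/(6 + f))
m(A) = -255/32 - 3*A/4 (m(A) = (-2 - A) - (287/8 - A + 6*(-2))/(6 - 2) = (-2 - A) - (287/8 - A - 12)/4 = (-2 - A) - (191/8 - A)/4 = (-2 - A) - (191/32 - A/4) = (-2 - A) + (-191/32 + A/4) = -255/32 - 3*A/4)
m(2)*42 - 30 = (-255/32 - 3/4*2)*42 - 30 = (-255/32 - 3/2)*42 - 30 = -303/32*42 - 30 = -6363/16 - 30 = -6843/16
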